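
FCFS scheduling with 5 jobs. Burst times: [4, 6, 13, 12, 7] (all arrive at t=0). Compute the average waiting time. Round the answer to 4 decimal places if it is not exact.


FCFS order (as given): [4, 6, 13, 12, 7]
Waiting times:
  Job 1: wait = 0
  Job 2: wait = 4
  Job 3: wait = 10
  Job 4: wait = 23
  Job 5: wait = 35
Sum of waiting times = 72
Average waiting time = 72/5 = 14.4

14.4


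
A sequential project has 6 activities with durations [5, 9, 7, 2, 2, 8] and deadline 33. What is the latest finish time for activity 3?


LF(activity 3) = deadline - sum of successor durations
Successors: activities 4 through 6 with durations [2, 2, 8]
Sum of successor durations = 12
LF = 33 - 12 = 21

21


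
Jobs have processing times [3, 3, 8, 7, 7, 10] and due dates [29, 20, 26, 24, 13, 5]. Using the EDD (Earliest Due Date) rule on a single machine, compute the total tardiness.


Sort by due date (EDD order): [(10, 5), (7, 13), (3, 20), (7, 24), (8, 26), (3, 29)]
Compute completion times and tardiness:
  Job 1: p=10, d=5, C=10, tardiness=max(0,10-5)=5
  Job 2: p=7, d=13, C=17, tardiness=max(0,17-13)=4
  Job 3: p=3, d=20, C=20, tardiness=max(0,20-20)=0
  Job 4: p=7, d=24, C=27, tardiness=max(0,27-24)=3
  Job 5: p=8, d=26, C=35, tardiness=max(0,35-26)=9
  Job 6: p=3, d=29, C=38, tardiness=max(0,38-29)=9
Total tardiness = 30

30


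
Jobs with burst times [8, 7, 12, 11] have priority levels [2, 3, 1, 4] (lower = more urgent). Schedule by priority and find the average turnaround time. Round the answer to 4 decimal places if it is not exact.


Sort by priority (ascending = highest first):
Order: [(1, 12), (2, 8), (3, 7), (4, 11)]
Completion times:
  Priority 1, burst=12, C=12
  Priority 2, burst=8, C=20
  Priority 3, burst=7, C=27
  Priority 4, burst=11, C=38
Average turnaround = 97/4 = 24.25

24.25


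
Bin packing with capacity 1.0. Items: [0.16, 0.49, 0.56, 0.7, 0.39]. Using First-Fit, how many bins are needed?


Place items sequentially using First-Fit:
  Item 0.16 -> new Bin 1
  Item 0.49 -> Bin 1 (now 0.65)
  Item 0.56 -> new Bin 2
  Item 0.7 -> new Bin 3
  Item 0.39 -> Bin 2 (now 0.95)
Total bins used = 3

3


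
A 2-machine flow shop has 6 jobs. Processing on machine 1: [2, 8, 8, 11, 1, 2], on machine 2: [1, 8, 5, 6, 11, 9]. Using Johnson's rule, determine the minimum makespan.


Apply Johnson's rule:
  Group 1 (a <= b): [(5, 1, 11), (6, 2, 9), (2, 8, 8)]
  Group 2 (a > b): [(4, 11, 6), (3, 8, 5), (1, 2, 1)]
Optimal job order: [5, 6, 2, 4, 3, 1]
Schedule:
  Job 5: M1 done at 1, M2 done at 12
  Job 6: M1 done at 3, M2 done at 21
  Job 2: M1 done at 11, M2 done at 29
  Job 4: M1 done at 22, M2 done at 35
  Job 3: M1 done at 30, M2 done at 40
  Job 1: M1 done at 32, M2 done at 41
Makespan = 41

41


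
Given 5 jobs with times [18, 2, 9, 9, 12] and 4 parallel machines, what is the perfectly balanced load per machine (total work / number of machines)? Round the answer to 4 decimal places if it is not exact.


Total processing time = 18 + 2 + 9 + 9 + 12 = 50
Number of machines = 4
Ideal balanced load = 50 / 4 = 12.5

12.5


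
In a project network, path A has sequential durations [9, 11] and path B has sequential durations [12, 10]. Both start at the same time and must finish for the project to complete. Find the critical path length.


Path A total = 9 + 11 = 20
Path B total = 12 + 10 = 22
Critical path = longest path = max(20, 22) = 22

22


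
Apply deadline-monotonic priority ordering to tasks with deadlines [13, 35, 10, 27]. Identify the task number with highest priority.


Sort tasks by relative deadline (ascending):
  Task 3: deadline = 10
  Task 1: deadline = 13
  Task 4: deadline = 27
  Task 2: deadline = 35
Priority order (highest first): [3, 1, 4, 2]
Highest priority task = 3

3


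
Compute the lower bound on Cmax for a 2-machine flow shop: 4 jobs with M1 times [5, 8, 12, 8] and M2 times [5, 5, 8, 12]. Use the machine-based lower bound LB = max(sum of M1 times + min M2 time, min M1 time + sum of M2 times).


LB1 = sum(M1 times) + min(M2 times) = 33 + 5 = 38
LB2 = min(M1 times) + sum(M2 times) = 5 + 30 = 35
Lower bound = max(LB1, LB2) = max(38, 35) = 38

38


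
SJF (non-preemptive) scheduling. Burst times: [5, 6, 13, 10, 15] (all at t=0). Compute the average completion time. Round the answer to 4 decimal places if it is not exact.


SJF order (ascending): [5, 6, 10, 13, 15]
Completion times:
  Job 1: burst=5, C=5
  Job 2: burst=6, C=11
  Job 3: burst=10, C=21
  Job 4: burst=13, C=34
  Job 5: burst=15, C=49
Average completion = 120/5 = 24.0

24.0


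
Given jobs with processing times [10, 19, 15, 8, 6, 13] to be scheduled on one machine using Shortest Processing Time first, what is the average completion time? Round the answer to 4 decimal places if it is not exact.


Sort jobs by processing time (SPT order): [6, 8, 10, 13, 15, 19]
Compute completion times sequentially:
  Job 1: processing = 6, completes at 6
  Job 2: processing = 8, completes at 14
  Job 3: processing = 10, completes at 24
  Job 4: processing = 13, completes at 37
  Job 5: processing = 15, completes at 52
  Job 6: processing = 19, completes at 71
Sum of completion times = 204
Average completion time = 204/6 = 34.0

34.0


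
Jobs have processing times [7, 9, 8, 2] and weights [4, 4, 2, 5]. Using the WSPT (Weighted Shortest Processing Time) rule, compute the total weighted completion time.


Compute p/w ratios and sort ascending (WSPT): [(2, 5), (7, 4), (9, 4), (8, 2)]
Compute weighted completion times:
  Job (p=2,w=5): C=2, w*C=5*2=10
  Job (p=7,w=4): C=9, w*C=4*9=36
  Job (p=9,w=4): C=18, w*C=4*18=72
  Job (p=8,w=2): C=26, w*C=2*26=52
Total weighted completion time = 170

170


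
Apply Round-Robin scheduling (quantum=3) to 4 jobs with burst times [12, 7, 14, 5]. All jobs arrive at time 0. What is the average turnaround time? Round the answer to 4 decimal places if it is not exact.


Time quantum = 3
Execution trace:
  J1 runs 3 units, time = 3
  J2 runs 3 units, time = 6
  J3 runs 3 units, time = 9
  J4 runs 3 units, time = 12
  J1 runs 3 units, time = 15
  J2 runs 3 units, time = 18
  J3 runs 3 units, time = 21
  J4 runs 2 units, time = 23
  J1 runs 3 units, time = 26
  J2 runs 1 units, time = 27
  J3 runs 3 units, time = 30
  J1 runs 3 units, time = 33
  J3 runs 3 units, time = 36
  J3 runs 2 units, time = 38
Finish times: [33, 27, 38, 23]
Average turnaround = 121/4 = 30.25

30.25


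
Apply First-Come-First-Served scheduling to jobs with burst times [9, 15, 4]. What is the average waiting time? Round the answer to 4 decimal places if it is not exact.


FCFS order (as given): [9, 15, 4]
Waiting times:
  Job 1: wait = 0
  Job 2: wait = 9
  Job 3: wait = 24
Sum of waiting times = 33
Average waiting time = 33/3 = 11.0

11.0


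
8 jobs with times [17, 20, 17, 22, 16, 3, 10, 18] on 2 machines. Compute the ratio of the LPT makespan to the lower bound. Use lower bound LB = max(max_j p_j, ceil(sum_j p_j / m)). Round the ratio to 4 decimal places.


LPT order: [22, 20, 18, 17, 17, 16, 10, 3]
Machine loads after assignment: [65, 58]
LPT makespan = 65
Lower bound = max(max_job, ceil(total/2)) = max(22, 62) = 62
Ratio = 65 / 62 = 1.0484

1.0484


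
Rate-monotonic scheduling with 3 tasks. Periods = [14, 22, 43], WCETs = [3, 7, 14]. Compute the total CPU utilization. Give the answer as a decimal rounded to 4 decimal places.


Compute individual utilizations (exact fractions):
  Task 1: C/T = 3/14 (approx. 0.2143)
  Task 2: C/T = 7/22 (approx. 0.3182)
  Task 3: C/T = 14/43 (approx. 0.3256)
Total utilization U = 3/14 + 7/22 + 14/43 = 2841/3311
Rounded to 4 decimal places: U = 0.8580
RM (Liu & Layland) bound for 3 tasks = 0.779763; compare with U = 2841/3311 (approx. 0.858049)
bound < U <= 1, so the RM sufficient condition is not met (inconclusive; an exact test such as response-time analysis is needed).

0.8580


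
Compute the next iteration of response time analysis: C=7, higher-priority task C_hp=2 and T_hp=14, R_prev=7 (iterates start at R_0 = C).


R_next = C + ceil(R_prev / T_hp) * C_hp
ceil(7 / 14) = ceil(0.5) = 1
Interference = 1 * 2 = 2
R_next = 7 + 2 = 9

9


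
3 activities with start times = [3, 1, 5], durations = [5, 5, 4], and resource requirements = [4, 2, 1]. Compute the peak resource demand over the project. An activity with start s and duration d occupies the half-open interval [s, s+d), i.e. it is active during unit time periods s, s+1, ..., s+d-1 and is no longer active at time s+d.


Each activity i is active on [start_i, start_i + duration_i).
Compute total resource usage per time slot:
  t=0: active resources = [], total = 0
  t=1: active resources = [2], total = 2
  t=2: active resources = [2], total = 2
  t=3: active resources = [4, 2], total = 6
  t=4: active resources = [4, 2], total = 6
  t=5: active resources = [4, 2, 1], total = 7
  t=6: active resources = [4, 1], total = 5
  t=7: active resources = [4, 1], total = 5
  t=8: active resources = [1], total = 1
Peak resource demand = 7

7


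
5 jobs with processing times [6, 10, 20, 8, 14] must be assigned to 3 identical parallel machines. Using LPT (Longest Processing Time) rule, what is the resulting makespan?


Sort jobs in decreasing order (LPT): [20, 14, 10, 8, 6]
Assign each job to the least loaded machine:
  Machine 1: jobs [20], load = 20
  Machine 2: jobs [14, 6], load = 20
  Machine 3: jobs [10, 8], load = 18
Makespan = max load = 20

20


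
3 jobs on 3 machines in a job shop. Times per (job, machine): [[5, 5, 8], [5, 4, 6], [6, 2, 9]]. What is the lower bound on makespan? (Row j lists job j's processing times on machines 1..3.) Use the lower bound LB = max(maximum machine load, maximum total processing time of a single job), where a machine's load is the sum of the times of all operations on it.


Machine loads:
  Machine 1: 5 + 5 + 6 = 16
  Machine 2: 5 + 4 + 2 = 11
  Machine 3: 8 + 6 + 9 = 23
Max machine load = 23
Job totals:
  Job 1: 18
  Job 2: 15
  Job 3: 17
Max job total = 18
Lower bound = max(23, 18) = 23

23


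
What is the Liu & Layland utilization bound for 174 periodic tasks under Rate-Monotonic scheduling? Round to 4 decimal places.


Compute 2^(1/174) = 1.0039915496
Subtract 1: 1.0039915496 - 1 = 0.0039915496
Multiply by n: 174 * 0.0039915496 = 0.6945296304
Round to 4 dp: 0.6945

0.6945


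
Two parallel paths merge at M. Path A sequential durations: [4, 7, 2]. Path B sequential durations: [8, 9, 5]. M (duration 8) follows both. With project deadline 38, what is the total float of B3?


Forward pass: ES(B3) = sum of predecessors on chain B = 17
EF = ES + duration = 17 + 5 = 22
Backward pass: LF(M) = deadline = 38; LS(M) = 38 - 8 = 30
LF(B3) = LS(M) - sum(successors on chain B) = 30 - 0 = 30
LS = LF - duration = 30 - 5 = 25
Total float = LS - ES = 25 - 17 = 8

8


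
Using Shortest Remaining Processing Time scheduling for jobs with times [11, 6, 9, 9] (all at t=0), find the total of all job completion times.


Since all jobs arrive at t=0, SRPT equals SPT ordering.
SPT order: [6, 9, 9, 11]
Completion times:
  Job 1: p=6, C=6
  Job 2: p=9, C=15
  Job 3: p=9, C=24
  Job 4: p=11, C=35
Total completion time = 6 + 15 + 24 + 35 = 80

80


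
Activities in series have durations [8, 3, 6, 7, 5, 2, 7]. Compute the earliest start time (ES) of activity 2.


Activity 2 starts after activities 1 through 1 complete.
Predecessor durations: [8]
ES = 8 = 8

8


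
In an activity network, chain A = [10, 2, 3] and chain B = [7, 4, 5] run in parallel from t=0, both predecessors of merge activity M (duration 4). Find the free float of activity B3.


ES(B3) = sum of predecessors on chain B = 11
EF(B3) = ES + duration = 11 + 5 = 16
Successor of B3 is M. ES(M) = max(sum(A), sum(B)) = max(15, 16) = 16
Free float = ES(successor) - EF(current) = 16 - 16 = 0

0


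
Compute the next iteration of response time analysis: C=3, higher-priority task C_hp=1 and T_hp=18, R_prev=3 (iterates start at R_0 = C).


R_next = C + ceil(R_prev / T_hp) * C_hp
ceil(3 / 18) = ceil(0.1667) = 1
Interference = 1 * 1 = 1
R_next = 3 + 1 = 4

4


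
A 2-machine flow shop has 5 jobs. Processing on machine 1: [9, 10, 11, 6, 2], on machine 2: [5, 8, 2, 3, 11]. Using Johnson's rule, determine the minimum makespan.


Apply Johnson's rule:
  Group 1 (a <= b): [(5, 2, 11)]
  Group 2 (a > b): [(2, 10, 8), (1, 9, 5), (4, 6, 3), (3, 11, 2)]
Optimal job order: [5, 2, 1, 4, 3]
Schedule:
  Job 5: M1 done at 2, M2 done at 13
  Job 2: M1 done at 12, M2 done at 21
  Job 1: M1 done at 21, M2 done at 26
  Job 4: M1 done at 27, M2 done at 30
  Job 3: M1 done at 38, M2 done at 40
Makespan = 40

40


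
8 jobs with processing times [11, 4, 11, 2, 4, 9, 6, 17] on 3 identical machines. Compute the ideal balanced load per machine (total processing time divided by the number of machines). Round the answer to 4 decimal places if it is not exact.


Total processing time = 11 + 4 + 11 + 2 + 4 + 9 + 6 + 17 = 64
Number of machines = 3
Ideal balanced load = 64 / 3 = 21.3333

21.3333


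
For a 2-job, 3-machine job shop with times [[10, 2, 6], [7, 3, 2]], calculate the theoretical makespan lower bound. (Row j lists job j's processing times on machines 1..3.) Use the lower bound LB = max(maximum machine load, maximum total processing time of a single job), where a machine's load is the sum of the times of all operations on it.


Machine loads:
  Machine 1: 10 + 7 = 17
  Machine 2: 2 + 3 = 5
  Machine 3: 6 + 2 = 8
Max machine load = 17
Job totals:
  Job 1: 18
  Job 2: 12
Max job total = 18
Lower bound = max(17, 18) = 18

18


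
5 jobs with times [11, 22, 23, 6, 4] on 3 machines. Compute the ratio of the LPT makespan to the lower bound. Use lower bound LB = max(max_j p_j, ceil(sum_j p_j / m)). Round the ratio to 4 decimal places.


LPT order: [23, 22, 11, 6, 4]
Machine loads after assignment: [23, 22, 21]
LPT makespan = 23
Lower bound = max(max_job, ceil(total/3)) = max(23, 22) = 23
Ratio = 23 / 23 = 1.0

1.0


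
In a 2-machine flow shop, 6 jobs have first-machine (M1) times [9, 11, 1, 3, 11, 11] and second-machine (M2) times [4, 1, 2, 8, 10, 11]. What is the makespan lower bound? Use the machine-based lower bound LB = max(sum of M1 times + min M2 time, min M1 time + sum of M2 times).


LB1 = sum(M1 times) + min(M2 times) = 46 + 1 = 47
LB2 = min(M1 times) + sum(M2 times) = 1 + 36 = 37
Lower bound = max(LB1, LB2) = max(47, 37) = 47

47


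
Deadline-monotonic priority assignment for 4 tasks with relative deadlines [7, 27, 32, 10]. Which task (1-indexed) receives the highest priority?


Sort tasks by relative deadline (ascending):
  Task 1: deadline = 7
  Task 4: deadline = 10
  Task 2: deadline = 27
  Task 3: deadline = 32
Priority order (highest first): [1, 4, 2, 3]
Highest priority task = 1

1


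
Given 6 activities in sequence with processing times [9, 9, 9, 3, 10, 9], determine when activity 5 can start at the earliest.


Activity 5 starts after activities 1 through 4 complete.
Predecessor durations: [9, 9, 9, 3]
ES = 9 + 9 + 9 + 3 = 30

30


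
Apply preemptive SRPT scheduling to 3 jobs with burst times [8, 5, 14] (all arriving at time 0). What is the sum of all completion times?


Since all jobs arrive at t=0, SRPT equals SPT ordering.
SPT order: [5, 8, 14]
Completion times:
  Job 1: p=5, C=5
  Job 2: p=8, C=13
  Job 3: p=14, C=27
Total completion time = 5 + 13 + 27 = 45

45


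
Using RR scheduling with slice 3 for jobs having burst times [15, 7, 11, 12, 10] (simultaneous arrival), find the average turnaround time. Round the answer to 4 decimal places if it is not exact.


Time quantum = 3
Execution trace:
  J1 runs 3 units, time = 3
  J2 runs 3 units, time = 6
  J3 runs 3 units, time = 9
  J4 runs 3 units, time = 12
  J5 runs 3 units, time = 15
  J1 runs 3 units, time = 18
  J2 runs 3 units, time = 21
  J3 runs 3 units, time = 24
  J4 runs 3 units, time = 27
  J5 runs 3 units, time = 30
  J1 runs 3 units, time = 33
  J2 runs 1 units, time = 34
  J3 runs 3 units, time = 37
  J4 runs 3 units, time = 40
  J5 runs 3 units, time = 43
  J1 runs 3 units, time = 46
  J3 runs 2 units, time = 48
  J4 runs 3 units, time = 51
  J5 runs 1 units, time = 52
  J1 runs 3 units, time = 55
Finish times: [55, 34, 48, 51, 52]
Average turnaround = 240/5 = 48.0

48.0


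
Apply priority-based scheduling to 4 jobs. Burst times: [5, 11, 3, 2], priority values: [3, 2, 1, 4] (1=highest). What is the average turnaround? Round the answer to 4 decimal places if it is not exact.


Sort by priority (ascending = highest first):
Order: [(1, 3), (2, 11), (3, 5), (4, 2)]
Completion times:
  Priority 1, burst=3, C=3
  Priority 2, burst=11, C=14
  Priority 3, burst=5, C=19
  Priority 4, burst=2, C=21
Average turnaround = 57/4 = 14.25

14.25


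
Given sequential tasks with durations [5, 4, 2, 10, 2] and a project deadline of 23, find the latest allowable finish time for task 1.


LF(activity 1) = deadline - sum of successor durations
Successors: activities 2 through 5 with durations [4, 2, 10, 2]
Sum of successor durations = 18
LF = 23 - 18 = 5

5


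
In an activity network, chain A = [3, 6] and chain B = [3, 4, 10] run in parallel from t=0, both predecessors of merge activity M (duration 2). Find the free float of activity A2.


ES(A2) = sum of predecessors on chain A = 3
EF(A2) = ES + duration = 3 + 6 = 9
Successor of A2 is M. ES(M) = max(sum(A), sum(B)) = max(9, 17) = 17
Free float = ES(successor) - EF(current) = 17 - 9 = 8

8


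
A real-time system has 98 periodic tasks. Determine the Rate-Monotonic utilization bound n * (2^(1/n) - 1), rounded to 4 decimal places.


Compute 2^(1/98) = 1.0070980027
Subtract 1: 1.0070980027 - 1 = 0.0070980027
Multiply by n: 98 * 0.0070980027 = 0.6956042646
Round to 4 dp: 0.6956

0.6956


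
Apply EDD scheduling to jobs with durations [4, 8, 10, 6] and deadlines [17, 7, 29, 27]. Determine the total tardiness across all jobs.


Sort by due date (EDD order): [(8, 7), (4, 17), (6, 27), (10, 29)]
Compute completion times and tardiness:
  Job 1: p=8, d=7, C=8, tardiness=max(0,8-7)=1
  Job 2: p=4, d=17, C=12, tardiness=max(0,12-17)=0
  Job 3: p=6, d=27, C=18, tardiness=max(0,18-27)=0
  Job 4: p=10, d=29, C=28, tardiness=max(0,28-29)=0
Total tardiness = 1

1


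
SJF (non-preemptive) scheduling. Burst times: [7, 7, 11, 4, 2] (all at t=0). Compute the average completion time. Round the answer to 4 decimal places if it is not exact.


SJF order (ascending): [2, 4, 7, 7, 11]
Completion times:
  Job 1: burst=2, C=2
  Job 2: burst=4, C=6
  Job 3: burst=7, C=13
  Job 4: burst=7, C=20
  Job 5: burst=11, C=31
Average completion = 72/5 = 14.4

14.4


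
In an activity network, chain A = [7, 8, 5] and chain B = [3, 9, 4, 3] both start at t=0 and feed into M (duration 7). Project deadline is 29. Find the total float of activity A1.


Forward pass: ES(A1) = sum of predecessors on chain A = 0
EF = ES + duration = 0 + 7 = 7
Backward pass: LF(M) = deadline = 29; LS(M) = 29 - 7 = 22
LF(A1) = LS(M) - sum(successors on chain A) = 22 - 13 = 9
LS = LF - duration = 9 - 7 = 2
Total float = LS - ES = 2 - 0 = 2

2


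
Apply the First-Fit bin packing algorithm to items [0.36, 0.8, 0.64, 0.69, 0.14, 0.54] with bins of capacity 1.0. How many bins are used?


Place items sequentially using First-Fit:
  Item 0.36 -> new Bin 1
  Item 0.8 -> new Bin 2
  Item 0.64 -> Bin 1 (now 1.0)
  Item 0.69 -> new Bin 3
  Item 0.14 -> Bin 2 (now 0.94)
  Item 0.54 -> new Bin 4
Total bins used = 4

4


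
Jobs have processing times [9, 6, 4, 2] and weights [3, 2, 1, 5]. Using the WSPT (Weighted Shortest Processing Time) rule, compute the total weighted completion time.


Compute p/w ratios and sort ascending (WSPT): [(2, 5), (9, 3), (6, 2), (4, 1)]
Compute weighted completion times:
  Job (p=2,w=5): C=2, w*C=5*2=10
  Job (p=9,w=3): C=11, w*C=3*11=33
  Job (p=6,w=2): C=17, w*C=2*17=34
  Job (p=4,w=1): C=21, w*C=1*21=21
Total weighted completion time = 98

98


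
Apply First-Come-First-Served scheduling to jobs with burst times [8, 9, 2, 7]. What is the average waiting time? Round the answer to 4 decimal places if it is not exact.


FCFS order (as given): [8, 9, 2, 7]
Waiting times:
  Job 1: wait = 0
  Job 2: wait = 8
  Job 3: wait = 17
  Job 4: wait = 19
Sum of waiting times = 44
Average waiting time = 44/4 = 11.0

11.0


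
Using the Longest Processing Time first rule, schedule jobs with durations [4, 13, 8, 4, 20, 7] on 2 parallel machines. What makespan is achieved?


Sort jobs in decreasing order (LPT): [20, 13, 8, 7, 4, 4]
Assign each job to the least loaded machine:
  Machine 1: jobs [20, 7], load = 27
  Machine 2: jobs [13, 8, 4, 4], load = 29
Makespan = max load = 29

29


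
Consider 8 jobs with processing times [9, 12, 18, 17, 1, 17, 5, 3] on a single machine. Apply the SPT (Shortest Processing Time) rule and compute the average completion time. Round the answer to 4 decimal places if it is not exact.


Sort jobs by processing time (SPT order): [1, 3, 5, 9, 12, 17, 17, 18]
Compute completion times sequentially:
  Job 1: processing = 1, completes at 1
  Job 2: processing = 3, completes at 4
  Job 3: processing = 5, completes at 9
  Job 4: processing = 9, completes at 18
  Job 5: processing = 12, completes at 30
  Job 6: processing = 17, completes at 47
  Job 7: processing = 17, completes at 64
  Job 8: processing = 18, completes at 82
Sum of completion times = 255
Average completion time = 255/8 = 31.875

31.875


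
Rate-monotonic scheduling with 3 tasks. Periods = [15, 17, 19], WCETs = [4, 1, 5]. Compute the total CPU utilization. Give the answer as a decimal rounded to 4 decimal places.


Compute individual utilizations (exact fractions):
  Task 1: C/T = 4/15 (approx. 0.2667)
  Task 2: C/T = 1/17 (approx. 0.0588)
  Task 3: C/T = 5/19 (approx. 0.2632)
Total utilization U = 4/15 + 1/17 + 5/19 = 2852/4845
Rounded to 4 decimal places: U = 0.5886
RM (Liu & Layland) bound for 3 tasks = 0.779763; compare with U = 2852/4845 (approx. 0.588648)
U <= bound, so schedulable by RM sufficient condition.

0.5886


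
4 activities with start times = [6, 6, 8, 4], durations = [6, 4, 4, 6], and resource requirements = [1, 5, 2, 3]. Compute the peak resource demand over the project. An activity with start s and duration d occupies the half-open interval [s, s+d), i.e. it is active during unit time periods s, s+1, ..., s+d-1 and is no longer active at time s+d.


Each activity i is active on [start_i, start_i + duration_i).
Compute total resource usage per time slot:
  t=0: active resources = [], total = 0
  t=1: active resources = [], total = 0
  t=2: active resources = [], total = 0
  t=3: active resources = [], total = 0
  t=4: active resources = [3], total = 3
  t=5: active resources = [3], total = 3
  t=6: active resources = [1, 5, 3], total = 9
  t=7: active resources = [1, 5, 3], total = 9
  t=8: active resources = [1, 5, 2, 3], total = 11
  t=9: active resources = [1, 5, 2, 3], total = 11
  t=10: active resources = [1, 2], total = 3
  t=11: active resources = [1, 2], total = 3
Peak resource demand = 11

11


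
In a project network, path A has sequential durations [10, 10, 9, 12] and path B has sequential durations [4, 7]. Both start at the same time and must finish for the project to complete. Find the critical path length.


Path A total = 10 + 10 + 9 + 12 = 41
Path B total = 4 + 7 = 11
Critical path = longest path = max(41, 11) = 41

41


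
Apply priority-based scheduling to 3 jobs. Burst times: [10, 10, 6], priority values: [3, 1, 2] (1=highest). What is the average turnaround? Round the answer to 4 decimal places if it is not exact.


Sort by priority (ascending = highest first):
Order: [(1, 10), (2, 6), (3, 10)]
Completion times:
  Priority 1, burst=10, C=10
  Priority 2, burst=6, C=16
  Priority 3, burst=10, C=26
Average turnaround = 52/3 = 17.3333

17.3333


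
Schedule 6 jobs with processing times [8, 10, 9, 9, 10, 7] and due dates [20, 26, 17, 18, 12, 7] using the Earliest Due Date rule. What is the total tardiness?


Sort by due date (EDD order): [(7, 7), (10, 12), (9, 17), (9, 18), (8, 20), (10, 26)]
Compute completion times and tardiness:
  Job 1: p=7, d=7, C=7, tardiness=max(0,7-7)=0
  Job 2: p=10, d=12, C=17, tardiness=max(0,17-12)=5
  Job 3: p=9, d=17, C=26, tardiness=max(0,26-17)=9
  Job 4: p=9, d=18, C=35, tardiness=max(0,35-18)=17
  Job 5: p=8, d=20, C=43, tardiness=max(0,43-20)=23
  Job 6: p=10, d=26, C=53, tardiness=max(0,53-26)=27
Total tardiness = 81

81


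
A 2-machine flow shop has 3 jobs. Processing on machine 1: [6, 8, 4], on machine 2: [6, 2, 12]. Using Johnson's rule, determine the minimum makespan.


Apply Johnson's rule:
  Group 1 (a <= b): [(3, 4, 12), (1, 6, 6)]
  Group 2 (a > b): [(2, 8, 2)]
Optimal job order: [3, 1, 2]
Schedule:
  Job 3: M1 done at 4, M2 done at 16
  Job 1: M1 done at 10, M2 done at 22
  Job 2: M1 done at 18, M2 done at 24
Makespan = 24

24


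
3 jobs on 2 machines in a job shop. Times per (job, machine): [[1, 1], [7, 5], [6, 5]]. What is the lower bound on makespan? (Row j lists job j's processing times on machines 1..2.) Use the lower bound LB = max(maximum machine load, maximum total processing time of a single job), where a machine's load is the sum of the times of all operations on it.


Machine loads:
  Machine 1: 1 + 7 + 6 = 14
  Machine 2: 1 + 5 + 5 = 11
Max machine load = 14
Job totals:
  Job 1: 2
  Job 2: 12
  Job 3: 11
Max job total = 12
Lower bound = max(14, 12) = 14

14


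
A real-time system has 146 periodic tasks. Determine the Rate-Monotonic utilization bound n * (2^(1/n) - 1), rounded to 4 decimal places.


Compute 2^(1/146) = 1.0047588711
Subtract 1: 1.0047588711 - 1 = 0.0047588711
Multiply by n: 146 * 0.0047588711 = 0.6947951806
Round to 4 dp: 0.6948

0.6948


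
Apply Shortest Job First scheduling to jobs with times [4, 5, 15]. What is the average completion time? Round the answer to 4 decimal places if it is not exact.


SJF order (ascending): [4, 5, 15]
Completion times:
  Job 1: burst=4, C=4
  Job 2: burst=5, C=9
  Job 3: burst=15, C=24
Average completion = 37/3 = 12.3333

12.3333


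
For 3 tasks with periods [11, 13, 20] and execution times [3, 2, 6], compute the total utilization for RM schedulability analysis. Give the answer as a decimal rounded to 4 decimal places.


Compute individual utilizations (exact fractions):
  Task 1: C/T = 3/11 (approx. 0.2727)
  Task 2: C/T = 2/13 (approx. 0.1538)
  Task 3: C/T = 6/20 = 3/10 (approx. 0.3)
Total utilization U = 3/11 + 2/13 + 3/10 = 1039/1430
Rounded to 4 decimal places: U = 0.7266
RM (Liu & Layland) bound for 3 tasks = 0.779763; compare with U = 1039/1430 (approx. 0.726573)
U <= bound, so schedulable by RM sufficient condition.

0.7266


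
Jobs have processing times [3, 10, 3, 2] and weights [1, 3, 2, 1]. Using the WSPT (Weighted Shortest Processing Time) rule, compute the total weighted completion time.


Compute p/w ratios and sort ascending (WSPT): [(3, 2), (2, 1), (3, 1), (10, 3)]
Compute weighted completion times:
  Job (p=3,w=2): C=3, w*C=2*3=6
  Job (p=2,w=1): C=5, w*C=1*5=5
  Job (p=3,w=1): C=8, w*C=1*8=8
  Job (p=10,w=3): C=18, w*C=3*18=54
Total weighted completion time = 73

73


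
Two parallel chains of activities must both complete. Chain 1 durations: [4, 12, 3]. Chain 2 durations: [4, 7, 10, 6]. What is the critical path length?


Path A total = 4 + 12 + 3 = 19
Path B total = 4 + 7 + 10 + 6 = 27
Critical path = longest path = max(19, 27) = 27

27


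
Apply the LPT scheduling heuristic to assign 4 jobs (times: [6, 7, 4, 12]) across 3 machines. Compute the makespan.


Sort jobs in decreasing order (LPT): [12, 7, 6, 4]
Assign each job to the least loaded machine:
  Machine 1: jobs [12], load = 12
  Machine 2: jobs [7], load = 7
  Machine 3: jobs [6, 4], load = 10
Makespan = max load = 12

12


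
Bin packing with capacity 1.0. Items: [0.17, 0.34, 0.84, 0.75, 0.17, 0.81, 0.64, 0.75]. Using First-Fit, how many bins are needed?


Place items sequentially using First-Fit:
  Item 0.17 -> new Bin 1
  Item 0.34 -> Bin 1 (now 0.51)
  Item 0.84 -> new Bin 2
  Item 0.75 -> new Bin 3
  Item 0.17 -> Bin 1 (now 0.68)
  Item 0.81 -> new Bin 4
  Item 0.64 -> new Bin 5
  Item 0.75 -> new Bin 6
Total bins used = 6

6


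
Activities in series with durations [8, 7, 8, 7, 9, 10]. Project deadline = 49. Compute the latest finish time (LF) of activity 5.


LF(activity 5) = deadline - sum of successor durations
Successors: activities 6 through 6 with durations [10]
Sum of successor durations = 10
LF = 49 - 10 = 39

39


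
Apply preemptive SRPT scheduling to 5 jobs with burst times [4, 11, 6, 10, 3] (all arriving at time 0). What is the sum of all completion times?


Since all jobs arrive at t=0, SRPT equals SPT ordering.
SPT order: [3, 4, 6, 10, 11]
Completion times:
  Job 1: p=3, C=3
  Job 2: p=4, C=7
  Job 3: p=6, C=13
  Job 4: p=10, C=23
  Job 5: p=11, C=34
Total completion time = 3 + 7 + 13 + 23 + 34 = 80

80


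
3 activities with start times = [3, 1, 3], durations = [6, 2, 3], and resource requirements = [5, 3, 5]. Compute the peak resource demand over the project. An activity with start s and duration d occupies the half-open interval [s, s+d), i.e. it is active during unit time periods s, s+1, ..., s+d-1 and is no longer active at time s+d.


Each activity i is active on [start_i, start_i + duration_i).
Compute total resource usage per time slot:
  t=0: active resources = [], total = 0
  t=1: active resources = [3], total = 3
  t=2: active resources = [3], total = 3
  t=3: active resources = [5, 5], total = 10
  t=4: active resources = [5, 5], total = 10
  t=5: active resources = [5, 5], total = 10
  t=6: active resources = [5], total = 5
  t=7: active resources = [5], total = 5
  t=8: active resources = [5], total = 5
Peak resource demand = 10

10


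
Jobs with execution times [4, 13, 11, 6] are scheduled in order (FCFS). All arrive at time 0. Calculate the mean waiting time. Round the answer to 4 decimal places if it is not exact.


FCFS order (as given): [4, 13, 11, 6]
Waiting times:
  Job 1: wait = 0
  Job 2: wait = 4
  Job 3: wait = 17
  Job 4: wait = 28
Sum of waiting times = 49
Average waiting time = 49/4 = 12.25

12.25


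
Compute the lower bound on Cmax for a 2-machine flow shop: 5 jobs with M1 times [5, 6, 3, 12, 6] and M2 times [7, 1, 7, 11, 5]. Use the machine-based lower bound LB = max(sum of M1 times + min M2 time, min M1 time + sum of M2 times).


LB1 = sum(M1 times) + min(M2 times) = 32 + 1 = 33
LB2 = min(M1 times) + sum(M2 times) = 3 + 31 = 34
Lower bound = max(LB1, LB2) = max(33, 34) = 34

34


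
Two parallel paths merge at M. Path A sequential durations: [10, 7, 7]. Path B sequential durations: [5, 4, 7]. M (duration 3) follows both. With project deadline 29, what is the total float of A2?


Forward pass: ES(A2) = sum of predecessors on chain A = 10
EF = ES + duration = 10 + 7 = 17
Backward pass: LF(M) = deadline = 29; LS(M) = 29 - 3 = 26
LF(A2) = LS(M) - sum(successors on chain A) = 26 - 7 = 19
LS = LF - duration = 19 - 7 = 12
Total float = LS - ES = 12 - 10 = 2

2


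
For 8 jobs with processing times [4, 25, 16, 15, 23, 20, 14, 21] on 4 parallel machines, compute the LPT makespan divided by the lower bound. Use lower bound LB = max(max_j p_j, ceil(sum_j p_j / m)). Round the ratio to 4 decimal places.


LPT order: [25, 23, 21, 20, 16, 15, 14, 4]
Machine loads after assignment: [29, 37, 36, 36]
LPT makespan = 37
Lower bound = max(max_job, ceil(total/4)) = max(25, 35) = 35
Ratio = 37 / 35 = 1.0571

1.0571


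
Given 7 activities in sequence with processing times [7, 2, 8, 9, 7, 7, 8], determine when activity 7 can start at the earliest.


Activity 7 starts after activities 1 through 6 complete.
Predecessor durations: [7, 2, 8, 9, 7, 7]
ES = 7 + 2 + 8 + 9 + 7 + 7 = 40

40


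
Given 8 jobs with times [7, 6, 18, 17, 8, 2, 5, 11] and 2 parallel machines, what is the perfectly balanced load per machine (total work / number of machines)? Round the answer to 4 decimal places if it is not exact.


Total processing time = 7 + 6 + 18 + 17 + 8 + 2 + 5 + 11 = 74
Number of machines = 2
Ideal balanced load = 74 / 2 = 37.0

37.0


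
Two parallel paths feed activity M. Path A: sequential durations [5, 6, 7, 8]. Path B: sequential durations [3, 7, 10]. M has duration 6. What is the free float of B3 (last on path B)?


ES(B3) = sum of predecessors on chain B = 10
EF(B3) = ES + duration = 10 + 10 = 20
Successor of B3 is M. ES(M) = max(sum(A), sum(B)) = max(26, 20) = 26
Free float = ES(successor) - EF(current) = 26 - 20 = 6

6


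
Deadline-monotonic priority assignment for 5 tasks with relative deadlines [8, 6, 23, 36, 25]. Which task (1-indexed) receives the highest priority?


Sort tasks by relative deadline (ascending):
  Task 2: deadline = 6
  Task 1: deadline = 8
  Task 3: deadline = 23
  Task 5: deadline = 25
  Task 4: deadline = 36
Priority order (highest first): [2, 1, 3, 5, 4]
Highest priority task = 2

2


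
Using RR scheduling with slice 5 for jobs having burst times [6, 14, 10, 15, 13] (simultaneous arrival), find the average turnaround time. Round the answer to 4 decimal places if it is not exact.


Time quantum = 5
Execution trace:
  J1 runs 5 units, time = 5
  J2 runs 5 units, time = 10
  J3 runs 5 units, time = 15
  J4 runs 5 units, time = 20
  J5 runs 5 units, time = 25
  J1 runs 1 units, time = 26
  J2 runs 5 units, time = 31
  J3 runs 5 units, time = 36
  J4 runs 5 units, time = 41
  J5 runs 5 units, time = 46
  J2 runs 4 units, time = 50
  J4 runs 5 units, time = 55
  J5 runs 3 units, time = 58
Finish times: [26, 50, 36, 55, 58]
Average turnaround = 225/5 = 45.0

45.0


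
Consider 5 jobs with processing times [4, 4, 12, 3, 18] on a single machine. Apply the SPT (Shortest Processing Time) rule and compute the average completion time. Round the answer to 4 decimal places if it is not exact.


Sort jobs by processing time (SPT order): [3, 4, 4, 12, 18]
Compute completion times sequentially:
  Job 1: processing = 3, completes at 3
  Job 2: processing = 4, completes at 7
  Job 3: processing = 4, completes at 11
  Job 4: processing = 12, completes at 23
  Job 5: processing = 18, completes at 41
Sum of completion times = 85
Average completion time = 85/5 = 17.0

17.0


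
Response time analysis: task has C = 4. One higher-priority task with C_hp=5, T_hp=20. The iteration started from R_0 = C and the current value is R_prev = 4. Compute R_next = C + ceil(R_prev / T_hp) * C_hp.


R_next = C + ceil(R_prev / T_hp) * C_hp
ceil(4 / 20) = ceil(0.2) = 1
Interference = 1 * 5 = 5
R_next = 4 + 5 = 9

9


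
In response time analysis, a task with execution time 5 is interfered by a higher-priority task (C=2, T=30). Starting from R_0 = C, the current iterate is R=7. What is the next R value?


R_next = C + ceil(R_prev / T_hp) * C_hp
ceil(7 / 30) = ceil(0.2333) = 1
Interference = 1 * 2 = 2
R_next = 5 + 2 = 7
R_next = R_prev, so the iteration has converged (response time = 7).

7


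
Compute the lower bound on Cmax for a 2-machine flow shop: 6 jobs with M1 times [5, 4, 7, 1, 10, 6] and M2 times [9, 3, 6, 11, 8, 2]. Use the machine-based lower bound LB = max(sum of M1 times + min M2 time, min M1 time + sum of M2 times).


LB1 = sum(M1 times) + min(M2 times) = 33 + 2 = 35
LB2 = min(M1 times) + sum(M2 times) = 1 + 39 = 40
Lower bound = max(LB1, LB2) = max(35, 40) = 40

40


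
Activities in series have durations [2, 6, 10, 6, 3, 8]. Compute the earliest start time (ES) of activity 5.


Activity 5 starts after activities 1 through 4 complete.
Predecessor durations: [2, 6, 10, 6]
ES = 2 + 6 + 10 + 6 = 24

24


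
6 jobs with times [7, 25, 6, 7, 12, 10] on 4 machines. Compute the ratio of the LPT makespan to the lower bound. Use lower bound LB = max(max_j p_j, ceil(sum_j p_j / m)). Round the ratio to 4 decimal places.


LPT order: [25, 12, 10, 7, 7, 6]
Machine loads after assignment: [25, 12, 16, 14]
LPT makespan = 25
Lower bound = max(max_job, ceil(total/4)) = max(25, 17) = 25
Ratio = 25 / 25 = 1.0

1.0


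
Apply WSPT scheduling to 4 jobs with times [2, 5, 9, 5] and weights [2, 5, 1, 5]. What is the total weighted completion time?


Compute p/w ratios and sort ascending (WSPT): [(2, 2), (5, 5), (5, 5), (9, 1)]
Compute weighted completion times:
  Job (p=2,w=2): C=2, w*C=2*2=4
  Job (p=5,w=5): C=7, w*C=5*7=35
  Job (p=5,w=5): C=12, w*C=5*12=60
  Job (p=9,w=1): C=21, w*C=1*21=21
Total weighted completion time = 120

120


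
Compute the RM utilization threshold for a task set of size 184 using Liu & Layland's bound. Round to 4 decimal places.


Compute 2^(1/184) = 1.0037742087
Subtract 1: 1.0037742087 - 1 = 0.0037742087
Multiply by n: 184 * 0.0037742087 = 0.6944544008
Round to 4 dp: 0.6945

0.6945


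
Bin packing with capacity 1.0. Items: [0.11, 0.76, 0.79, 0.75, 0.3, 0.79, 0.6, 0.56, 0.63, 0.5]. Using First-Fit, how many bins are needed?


Place items sequentially using First-Fit:
  Item 0.11 -> new Bin 1
  Item 0.76 -> Bin 1 (now 0.87)
  Item 0.79 -> new Bin 2
  Item 0.75 -> new Bin 3
  Item 0.3 -> new Bin 4
  Item 0.79 -> new Bin 5
  Item 0.6 -> Bin 4 (now 0.9)
  Item 0.56 -> new Bin 6
  Item 0.63 -> new Bin 7
  Item 0.5 -> new Bin 8
Total bins used = 8

8


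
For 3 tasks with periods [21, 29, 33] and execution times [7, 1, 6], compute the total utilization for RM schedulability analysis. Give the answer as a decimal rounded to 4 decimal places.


Compute individual utilizations (exact fractions):
  Task 1: C/T = 7/21 = 1/3 (approx. 0.3333)
  Task 2: C/T = 1/29 (approx. 0.0345)
  Task 3: C/T = 6/33 = 2/11 (approx. 0.1818)
Total utilization U = 1/3 + 1/29 + 2/11 = 526/957
Rounded to 4 decimal places: U = 0.5496
RM (Liu & Layland) bound for 3 tasks = 0.779763; compare with U = 526/957 (approx. 0.549634)
U <= bound, so schedulable by RM sufficient condition.

0.5496


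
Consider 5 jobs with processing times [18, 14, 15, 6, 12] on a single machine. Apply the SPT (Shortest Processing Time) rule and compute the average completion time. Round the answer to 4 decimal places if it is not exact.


Sort jobs by processing time (SPT order): [6, 12, 14, 15, 18]
Compute completion times sequentially:
  Job 1: processing = 6, completes at 6
  Job 2: processing = 12, completes at 18
  Job 3: processing = 14, completes at 32
  Job 4: processing = 15, completes at 47
  Job 5: processing = 18, completes at 65
Sum of completion times = 168
Average completion time = 168/5 = 33.6

33.6


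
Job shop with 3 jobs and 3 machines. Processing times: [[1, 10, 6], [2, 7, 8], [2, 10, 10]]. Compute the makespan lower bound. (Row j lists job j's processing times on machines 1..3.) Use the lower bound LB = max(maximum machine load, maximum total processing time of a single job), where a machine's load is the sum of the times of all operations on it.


Machine loads:
  Machine 1: 1 + 2 + 2 = 5
  Machine 2: 10 + 7 + 10 = 27
  Machine 3: 6 + 8 + 10 = 24
Max machine load = 27
Job totals:
  Job 1: 17
  Job 2: 17
  Job 3: 22
Max job total = 22
Lower bound = max(27, 22) = 27

27


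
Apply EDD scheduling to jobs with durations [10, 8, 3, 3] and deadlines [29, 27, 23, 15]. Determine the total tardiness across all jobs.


Sort by due date (EDD order): [(3, 15), (3, 23), (8, 27), (10, 29)]
Compute completion times and tardiness:
  Job 1: p=3, d=15, C=3, tardiness=max(0,3-15)=0
  Job 2: p=3, d=23, C=6, tardiness=max(0,6-23)=0
  Job 3: p=8, d=27, C=14, tardiness=max(0,14-27)=0
  Job 4: p=10, d=29, C=24, tardiness=max(0,24-29)=0
Total tardiness = 0

0


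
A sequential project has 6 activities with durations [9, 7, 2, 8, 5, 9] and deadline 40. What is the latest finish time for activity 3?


LF(activity 3) = deadline - sum of successor durations
Successors: activities 4 through 6 with durations [8, 5, 9]
Sum of successor durations = 22
LF = 40 - 22 = 18

18


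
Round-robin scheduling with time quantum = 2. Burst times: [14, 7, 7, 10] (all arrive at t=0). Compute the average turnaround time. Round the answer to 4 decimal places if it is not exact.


Time quantum = 2
Execution trace:
  J1 runs 2 units, time = 2
  J2 runs 2 units, time = 4
  J3 runs 2 units, time = 6
  J4 runs 2 units, time = 8
  J1 runs 2 units, time = 10
  J2 runs 2 units, time = 12
  J3 runs 2 units, time = 14
  J4 runs 2 units, time = 16
  J1 runs 2 units, time = 18
  J2 runs 2 units, time = 20
  J3 runs 2 units, time = 22
  J4 runs 2 units, time = 24
  J1 runs 2 units, time = 26
  J2 runs 1 units, time = 27
  J3 runs 1 units, time = 28
  J4 runs 2 units, time = 30
  J1 runs 2 units, time = 32
  J4 runs 2 units, time = 34
  J1 runs 2 units, time = 36
  J1 runs 2 units, time = 38
Finish times: [38, 27, 28, 34]
Average turnaround = 127/4 = 31.75

31.75
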